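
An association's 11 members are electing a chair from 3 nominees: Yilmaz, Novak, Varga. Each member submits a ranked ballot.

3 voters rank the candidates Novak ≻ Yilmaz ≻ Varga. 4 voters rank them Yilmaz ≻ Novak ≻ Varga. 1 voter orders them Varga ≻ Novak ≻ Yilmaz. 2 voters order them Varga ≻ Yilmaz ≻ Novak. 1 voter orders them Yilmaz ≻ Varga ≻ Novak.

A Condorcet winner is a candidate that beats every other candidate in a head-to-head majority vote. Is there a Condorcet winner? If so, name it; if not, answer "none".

Yilmaz

Check each pair by majority over 11 ballots:
Yilmaz vs Novak: Yilmaz is ranked higher on 4+2+1 = 7 ballots, Novak on 4. Yilmaz wins 7–4.
Yilmaz vs Varga: Yilmaz preferred on 3+4+1 = 8 ballots; Yilmaz wins 8–3.
Novak vs Varga: Novak is ranked higher on 3+4 = 7 ballots, Varga on 4. Novak wins 7–4.
Only Yilmaz has no losses; Yilmaz is the Condorcet winner.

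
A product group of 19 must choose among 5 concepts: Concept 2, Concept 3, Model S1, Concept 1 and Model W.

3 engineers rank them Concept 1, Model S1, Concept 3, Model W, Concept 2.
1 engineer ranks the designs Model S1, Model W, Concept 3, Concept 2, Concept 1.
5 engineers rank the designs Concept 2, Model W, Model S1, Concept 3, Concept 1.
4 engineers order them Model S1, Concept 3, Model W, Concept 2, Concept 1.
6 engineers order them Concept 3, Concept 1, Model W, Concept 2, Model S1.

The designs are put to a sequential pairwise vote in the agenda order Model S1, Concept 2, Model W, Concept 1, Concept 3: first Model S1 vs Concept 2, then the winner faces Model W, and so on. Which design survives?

Round 1: Model S1 vs Concept 2 — 8–11, Concept 2 advances.
Round 2: Concept 2 vs Model W — 5–14, Model W advances.
Round 3: Model W vs Concept 1 — 10–9, Model W advances.
Round 4: Model W vs Concept 3 — 6–13, Concept 3 advances.
The agenda winner is Concept 3.

Concept 3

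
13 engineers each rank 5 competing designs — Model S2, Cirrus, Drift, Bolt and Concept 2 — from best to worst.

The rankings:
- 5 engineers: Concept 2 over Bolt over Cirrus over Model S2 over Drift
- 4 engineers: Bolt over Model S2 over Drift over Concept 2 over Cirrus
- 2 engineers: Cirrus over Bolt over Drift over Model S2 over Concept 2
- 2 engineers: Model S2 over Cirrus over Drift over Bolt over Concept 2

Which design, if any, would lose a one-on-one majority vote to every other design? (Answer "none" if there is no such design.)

none

Pairwise majorities:
Model S2 vs Cirrus: Cirrus, 7–6.
Model S2 vs Drift: 5+4+2 = 11 for Model S2, 2 for Drift — Model S2 by 11–2.
Model S2 vs Bolt: Bolt, 11–2.
Model S2–Concept 2: Model S2 8–5.
Cirrus vs Drift: 9 to 4, Cirrus.
Cirrus vs Bolt: 4 to 9, Bolt.
Cirrus vs Concept 2: Cirrus preferred on 2+2 = 4 ballots; Concept 2 wins 9–4.
Drift vs Bolt: Drift is ranked higher on 2 ballots, Bolt on 11. Bolt wins 11–2.
Drift–Concept 2: Drift 8–5.
Bolt vs Concept 2: Bolt, 8–5.
Every design wins at least one matchup (Model S2 beats Drift; Cirrus beats Model S2; Drift beats Concept 2; Bolt beats Model S2; Concept 2 beats Cirrus), so there is no Condorcet loser.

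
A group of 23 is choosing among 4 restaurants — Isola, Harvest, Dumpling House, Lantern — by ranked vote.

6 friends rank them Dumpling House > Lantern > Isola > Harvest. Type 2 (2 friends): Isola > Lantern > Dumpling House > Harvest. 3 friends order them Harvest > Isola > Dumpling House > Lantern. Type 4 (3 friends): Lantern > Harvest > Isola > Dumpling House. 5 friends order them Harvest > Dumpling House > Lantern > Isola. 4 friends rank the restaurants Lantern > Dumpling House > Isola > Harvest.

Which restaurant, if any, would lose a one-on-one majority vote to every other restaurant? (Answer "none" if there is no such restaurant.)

Harvest

Pairwise majorities:
Isola vs Harvest: 12 to 11, Isola.
Isola vs Dumpling House: 8 to 15, Dumpling House.
Isola vs Lantern: Isola preferred on 2+3 = 5 ballots; Lantern wins 18–5.
Harvest vs Dumpling House: Dumpling House, 12–11.
Harvest–Lantern: Lantern 15–8.
Dumpling House vs Lantern: 14 to 9, Dumpling House.
Harvest is beaten in every head-to-head and is the Condorcet loser.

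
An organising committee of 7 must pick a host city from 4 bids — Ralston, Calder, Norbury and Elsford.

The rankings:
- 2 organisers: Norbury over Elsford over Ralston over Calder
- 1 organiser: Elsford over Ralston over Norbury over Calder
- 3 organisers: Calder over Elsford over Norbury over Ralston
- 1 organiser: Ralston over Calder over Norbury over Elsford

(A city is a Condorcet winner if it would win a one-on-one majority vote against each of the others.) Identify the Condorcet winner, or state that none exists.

Check each pair by majority over 7 ballots:
Ralston vs Calder: Ralston is ranked higher on 2+1+1 = 4 ballots, Calder on 3. Ralston wins 4–3.
Ralston vs Norbury: 2 to 5, Norbury.
Ralston vs Elsford: Ralston preferred on 1 ballot; Elsford wins 6–1.
Calder vs Norbury: Calder is ranked higher on 3+1 = 4 ballots, Norbury on 3. Calder wins 4–3.
Calder vs Elsford: Calder is ranked higher on 3+1 = 4 ballots, Elsford on 3. Calder wins 4–3.
Norbury vs Elsford: 3 to 4, Elsford.
Each city drops at least one matchup (Ralston loses to Norbury; Calder loses to Ralston; Norbury loses to Calder; Elsford loses to Calder); the cycle Ralston > Calder > Norbury > Ralston rules out a Condorcet winner.

none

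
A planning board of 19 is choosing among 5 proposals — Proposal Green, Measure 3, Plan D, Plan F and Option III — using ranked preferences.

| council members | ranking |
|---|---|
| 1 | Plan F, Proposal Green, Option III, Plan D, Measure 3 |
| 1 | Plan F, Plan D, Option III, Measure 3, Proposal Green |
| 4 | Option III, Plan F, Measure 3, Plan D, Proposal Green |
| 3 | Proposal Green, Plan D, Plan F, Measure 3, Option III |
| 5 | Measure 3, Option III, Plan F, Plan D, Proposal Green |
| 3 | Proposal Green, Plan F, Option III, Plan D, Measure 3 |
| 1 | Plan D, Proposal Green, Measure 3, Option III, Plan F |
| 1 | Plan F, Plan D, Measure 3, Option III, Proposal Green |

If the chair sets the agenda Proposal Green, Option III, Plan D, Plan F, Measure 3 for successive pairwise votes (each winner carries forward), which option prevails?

Round 1: Proposal Green vs Option III — 8–11, Option III advances.
Round 2: Option III vs Plan D — 13–6, Option III advances.
Round 3: Option III vs Plan F — 10–9, Option III advances.
Round 4: Option III vs Measure 3 — 9–10, Measure 3 advances.
The agenda winner is Measure 3.

Measure 3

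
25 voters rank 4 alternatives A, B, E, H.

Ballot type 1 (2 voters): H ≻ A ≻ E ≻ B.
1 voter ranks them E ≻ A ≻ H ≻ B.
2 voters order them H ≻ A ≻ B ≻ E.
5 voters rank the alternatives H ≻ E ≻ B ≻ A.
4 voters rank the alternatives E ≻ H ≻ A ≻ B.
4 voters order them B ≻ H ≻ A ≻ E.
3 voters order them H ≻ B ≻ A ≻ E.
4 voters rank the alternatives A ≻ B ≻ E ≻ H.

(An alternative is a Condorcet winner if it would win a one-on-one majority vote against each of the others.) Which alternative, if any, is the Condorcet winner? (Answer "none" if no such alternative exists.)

H

Pairwise majorities:
A vs B: 2+1+2+4+4 = 13 for A, 12 for B — A by 13–12.
A vs E: A is ranked higher on 2+2+4+3+4 = 15 ballots, E on 10. A wins 15–10.
A vs H: A preferred on 1+4 = 5 ballots; H wins 20–5.
B vs E: B preferred on 2+4+3+4 = 13 ballots; B wins 13–12.
B vs H: B preferred on 4+4 = 8 ballots; H wins 17–8.
E vs H: E preferred on 1+4+4 = 9 ballots; H wins 16–9.
Only H has no losses; H is the Condorcet winner.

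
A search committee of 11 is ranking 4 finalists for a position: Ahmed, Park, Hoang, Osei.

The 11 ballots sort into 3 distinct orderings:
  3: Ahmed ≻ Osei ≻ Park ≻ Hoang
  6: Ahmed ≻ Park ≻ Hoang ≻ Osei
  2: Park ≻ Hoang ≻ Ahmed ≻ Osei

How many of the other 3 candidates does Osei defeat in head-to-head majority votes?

Osei against each rival (11 committee members):
Osei vs Ahmed: 0 to 11, Ahmed.
Osei vs Park: 3 for Osei, 8 for Park — Park by 8–3.
Osei vs Hoang: Hoang wins 8–3.
Osei beats no one; loses to Ahmed, Park, Hoang — 0 pairwise wins.

0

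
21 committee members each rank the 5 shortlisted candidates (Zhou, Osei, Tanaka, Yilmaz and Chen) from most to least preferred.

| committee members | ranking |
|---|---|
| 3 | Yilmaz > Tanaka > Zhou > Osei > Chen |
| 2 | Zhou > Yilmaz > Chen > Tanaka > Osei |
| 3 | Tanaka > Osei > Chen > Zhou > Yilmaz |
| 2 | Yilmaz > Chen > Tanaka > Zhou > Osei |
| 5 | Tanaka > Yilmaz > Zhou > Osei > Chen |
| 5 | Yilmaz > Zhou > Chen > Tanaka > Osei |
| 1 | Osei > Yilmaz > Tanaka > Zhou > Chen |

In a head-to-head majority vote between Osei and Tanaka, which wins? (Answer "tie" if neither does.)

Ballots ranking Osei above Tanaka: 1.
Ballots ranking Tanaka above Osei: 21 − 1 = 20.
Tanaka wins the head-to-head 20–1.

Tanaka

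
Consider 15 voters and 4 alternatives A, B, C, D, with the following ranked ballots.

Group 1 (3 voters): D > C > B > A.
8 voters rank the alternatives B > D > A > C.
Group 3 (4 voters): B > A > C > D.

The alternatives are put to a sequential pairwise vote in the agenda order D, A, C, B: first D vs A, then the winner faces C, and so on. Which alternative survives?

B

Round 1: D vs A — 11–4, D advances.
Round 2: D vs C — 11–4, D advances.
Round 3: D vs B — 3–12, B advances.
B survives the agenda.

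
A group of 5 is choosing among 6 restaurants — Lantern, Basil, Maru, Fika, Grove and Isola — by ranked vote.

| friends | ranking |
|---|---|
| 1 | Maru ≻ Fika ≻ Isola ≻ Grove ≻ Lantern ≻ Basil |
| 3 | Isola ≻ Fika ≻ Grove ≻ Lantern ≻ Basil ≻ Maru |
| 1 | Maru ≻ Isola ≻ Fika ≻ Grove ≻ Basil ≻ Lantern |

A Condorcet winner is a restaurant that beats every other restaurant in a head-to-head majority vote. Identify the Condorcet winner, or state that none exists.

Pairwise majorities:
Lantern–Basil: Lantern 4–1.
Lantern vs Maru: Lantern, 3–2.
Lantern vs Fika: Fika, 5–0.
Lantern vs Grove: Grove wins 5–0.
Lantern vs Isola: Isola, 5–0.
Basil vs Maru: Basil wins 3–2.
Basil–Fika: Fika 5–0.
Basil–Grove: Grove 5–0.
Basil–Isola: Isola 5–0.
Maru vs Fika: Fika, 3–2.
Maru vs Grove: Grove wins 3–2.
Maru–Isola: Isola 3–2.
Fika–Grove: Fika 5–0.
Fika vs Isola: Isola, 4–1.
Grove–Isola: Isola 5–0.
Isola defeats every rival head-to-head and is the Condorcet winner.

Isola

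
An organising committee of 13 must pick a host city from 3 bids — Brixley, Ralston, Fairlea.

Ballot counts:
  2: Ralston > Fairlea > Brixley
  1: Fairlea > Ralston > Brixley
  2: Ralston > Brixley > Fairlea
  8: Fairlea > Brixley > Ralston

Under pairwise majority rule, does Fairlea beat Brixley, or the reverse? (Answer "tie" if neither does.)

Ballots ranking Fairlea above Brixley: 2 + 1 + 8 = 11.
Ballots ranking Brixley above Fairlea: 13 − 11 = 2.
Fairlea wins the head-to-head 11–2.

Fairlea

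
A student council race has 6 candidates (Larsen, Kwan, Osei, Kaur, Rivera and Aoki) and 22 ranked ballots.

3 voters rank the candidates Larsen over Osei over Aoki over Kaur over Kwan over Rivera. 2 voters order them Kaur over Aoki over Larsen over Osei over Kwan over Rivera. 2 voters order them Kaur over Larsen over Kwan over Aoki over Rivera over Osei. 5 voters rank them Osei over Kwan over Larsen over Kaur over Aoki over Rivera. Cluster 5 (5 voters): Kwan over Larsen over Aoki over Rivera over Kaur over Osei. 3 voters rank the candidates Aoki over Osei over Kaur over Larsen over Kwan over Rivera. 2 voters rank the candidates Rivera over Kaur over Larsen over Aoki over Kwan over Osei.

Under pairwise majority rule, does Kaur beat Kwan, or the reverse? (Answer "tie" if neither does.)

Ballots ranking Kaur above Kwan: 3 + 2 + 2 + 3 + 2 = 12.
Ballots ranking Kwan above Kaur: 22 − 12 = 10.
Kaur wins the head-to-head 12–10.

Kaur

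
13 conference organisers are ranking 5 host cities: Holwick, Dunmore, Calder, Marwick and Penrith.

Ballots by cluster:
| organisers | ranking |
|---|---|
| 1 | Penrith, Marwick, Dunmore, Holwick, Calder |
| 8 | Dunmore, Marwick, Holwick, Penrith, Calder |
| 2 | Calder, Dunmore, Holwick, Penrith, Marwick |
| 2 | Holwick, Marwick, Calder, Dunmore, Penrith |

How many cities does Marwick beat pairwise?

3

Marwick against each rival (13 organisers):
Marwick vs Holwick: Marwick preferred on 1+8 = 9 ballots; Marwick wins 9–4.
Marwick vs Dunmore: Dunmore, 10–3.
Marwick–Calder: Marwick 11–2.
Marwick vs Penrith: Marwick is ranked higher on 8+2 = 10 ballots, Penrith on 3. Marwick wins 10–3.
Marwick beats Holwick, Calder, Penrith; loses to Dunmore — 3 pairwise wins.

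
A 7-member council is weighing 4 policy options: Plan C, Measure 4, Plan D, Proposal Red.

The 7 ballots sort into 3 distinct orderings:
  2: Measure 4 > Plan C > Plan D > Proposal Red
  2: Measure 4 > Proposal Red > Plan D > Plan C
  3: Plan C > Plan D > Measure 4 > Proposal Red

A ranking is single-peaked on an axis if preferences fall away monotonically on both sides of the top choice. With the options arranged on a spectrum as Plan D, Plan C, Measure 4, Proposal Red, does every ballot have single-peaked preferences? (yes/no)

no

Axis positions: Plan D=1, Plan C=2, Measure 4=3, Proposal Red=4.
Ballot type 1 (peak Measure 4 at position 3): ranking walks positions 3-2-1-4, expanding outward from the peak — single-peaked.
Ballot type 2: ranking walks positions 3-4-1-2; Plan D is ranked above Plan C even though Plan C lies between Plan D and the peak Measure 4 on the axis — preferences dip and rise again. Not single-peaked.
Ballot type 3 (peak Plan C at position 2): ranking walks positions 2-1-3-4, expanding outward from the peak — single-peaked.
Ballot type 2 violates single-peakedness, so the profile is not single-peaked on this axis.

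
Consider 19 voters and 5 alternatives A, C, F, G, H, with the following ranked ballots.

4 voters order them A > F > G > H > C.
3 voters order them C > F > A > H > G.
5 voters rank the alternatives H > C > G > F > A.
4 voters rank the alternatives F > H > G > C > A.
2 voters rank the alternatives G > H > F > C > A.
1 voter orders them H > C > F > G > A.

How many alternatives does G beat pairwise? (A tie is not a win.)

G against each rival (19 voters):
G vs A: G, 12–7.
G vs C: 10 to 9, G.
G vs F: F, 12–7.
G vs H: 6 to 13, H.
G beats A, C; loses to F, H — 2 pairwise wins.

2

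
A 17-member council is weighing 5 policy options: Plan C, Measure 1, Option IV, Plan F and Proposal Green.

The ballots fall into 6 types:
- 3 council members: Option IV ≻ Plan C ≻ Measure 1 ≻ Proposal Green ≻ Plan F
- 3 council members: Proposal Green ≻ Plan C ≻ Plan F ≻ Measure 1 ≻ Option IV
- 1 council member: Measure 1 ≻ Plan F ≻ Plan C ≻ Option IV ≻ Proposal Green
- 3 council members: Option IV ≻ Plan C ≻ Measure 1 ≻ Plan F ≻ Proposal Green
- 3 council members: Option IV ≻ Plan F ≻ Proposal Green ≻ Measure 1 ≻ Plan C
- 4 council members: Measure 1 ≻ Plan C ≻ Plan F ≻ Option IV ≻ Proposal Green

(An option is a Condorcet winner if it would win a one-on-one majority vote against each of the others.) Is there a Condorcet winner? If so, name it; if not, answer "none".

Option IV

Check each pair by majority over 17 ballots:
Plan C vs Measure 1: Plan C wins 9–8.
Plan C vs Option IV: Option IV, 9–8.
Plan C–Plan F: Plan C 13–4.
Plan C vs Proposal Green: Plan C, 11–6.
Measure 1 vs Option IV: Option IV wins 9–8.
Measure 1 vs Plan F: Measure 1, 11–6.
Measure 1 vs Proposal Green: Measure 1 wins 11–6.
Option IV vs Plan F: Option IV wins 9–8.
Option IV vs Proposal Green: Option IV, 14–3.
Plan F vs Proposal Green: Plan F wins 11–6.
Only Option IV has no losses; Option IV is the Condorcet winner.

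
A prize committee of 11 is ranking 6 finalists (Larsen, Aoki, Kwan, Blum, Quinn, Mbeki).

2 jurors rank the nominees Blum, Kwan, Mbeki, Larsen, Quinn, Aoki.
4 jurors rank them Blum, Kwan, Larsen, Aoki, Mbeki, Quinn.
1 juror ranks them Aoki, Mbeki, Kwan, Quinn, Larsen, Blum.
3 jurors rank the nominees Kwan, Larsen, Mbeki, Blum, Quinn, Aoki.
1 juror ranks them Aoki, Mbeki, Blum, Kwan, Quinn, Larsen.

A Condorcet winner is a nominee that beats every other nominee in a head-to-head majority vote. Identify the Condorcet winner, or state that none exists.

Blum

Head-to-head results (11 jurors):
Larsen vs Aoki: Larsen preferred on 2+4+3 = 9 ballots; Larsen wins 9–2.
Larsen vs Kwan: 0 for Larsen, 11 for Kwan — Kwan by 11–0.
Larsen vs Blum: 4 to 7, Blum.
Larsen vs Quinn: 9 to 2, Larsen.
Larsen vs Mbeki: Larsen preferred on 4+3 = 7 ballots; Larsen wins 7–4.
Aoki vs Kwan: Kwan wins 9–2.
Aoki vs Blum: Blum, 9–2.
Aoki vs Quinn: Aoki, 6–5.
Aoki vs Mbeki: Aoki wins 6–5.
Kwan vs Blum: 1+3 = 4 for Kwan, 7 for Blum — Blum by 7–4.
Kwan vs Quinn: Kwan wins 11–0.
Kwan vs Mbeki: 2+4+3 = 9 for Kwan, 2 for Mbeki — Kwan by 9–2.
Blum vs Quinn: Blum wins 10–1.
Blum vs Mbeki: Blum is ranked higher on 2+4 = 6 ballots, Mbeki on 5. Blum wins 6–5.
Quinn vs Mbeki: Quinn preferred on 0 ballots; Mbeki wins 11–0.
Blum beats each of Larsen, Aoki, Kwan, Quinn, Mbeki — Blum is the Condorcet winner.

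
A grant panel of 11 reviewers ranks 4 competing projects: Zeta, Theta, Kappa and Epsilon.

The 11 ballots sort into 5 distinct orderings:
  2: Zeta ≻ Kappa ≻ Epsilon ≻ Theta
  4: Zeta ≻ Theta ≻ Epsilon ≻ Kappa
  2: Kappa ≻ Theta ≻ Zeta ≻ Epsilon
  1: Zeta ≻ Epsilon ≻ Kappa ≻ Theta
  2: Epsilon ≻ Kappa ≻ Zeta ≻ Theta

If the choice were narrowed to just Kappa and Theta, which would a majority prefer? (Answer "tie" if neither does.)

Kappa

Ballots ranking Kappa above Theta: 2 + 2 + 1 + 2 = 7.
Ballots ranking Theta above Kappa: 11 − 7 = 4.
Kappa wins the head-to-head 7–4.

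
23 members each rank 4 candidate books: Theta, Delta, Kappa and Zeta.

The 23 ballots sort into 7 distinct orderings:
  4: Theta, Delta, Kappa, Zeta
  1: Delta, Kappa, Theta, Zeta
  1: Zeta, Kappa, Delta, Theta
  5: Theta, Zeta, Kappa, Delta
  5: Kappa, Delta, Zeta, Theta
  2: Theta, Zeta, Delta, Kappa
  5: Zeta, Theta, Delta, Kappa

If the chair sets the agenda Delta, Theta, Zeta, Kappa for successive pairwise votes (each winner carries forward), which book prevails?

Round 1: Delta vs Theta — 7–16, Theta advances.
Round 2: Theta vs Zeta — 12–11, Theta advances.
Round 3: Theta vs Kappa — 16–7, Theta advances.
The agenda winner is Theta.

Theta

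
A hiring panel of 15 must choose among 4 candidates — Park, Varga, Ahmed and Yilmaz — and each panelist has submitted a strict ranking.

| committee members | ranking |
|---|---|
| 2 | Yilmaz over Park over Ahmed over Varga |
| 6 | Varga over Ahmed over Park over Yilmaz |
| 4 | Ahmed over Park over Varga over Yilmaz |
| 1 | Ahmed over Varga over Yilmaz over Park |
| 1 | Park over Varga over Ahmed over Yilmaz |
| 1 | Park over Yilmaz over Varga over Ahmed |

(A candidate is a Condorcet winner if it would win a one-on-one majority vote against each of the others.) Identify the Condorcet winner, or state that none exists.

Check each pair by majority over 15 ballots:
Park vs Varga: 2+4+1+1 = 8 for Park, 7 for Varga — Park by 8–7.
Park vs Ahmed: Park preferred on 2+1+1 = 4 ballots; Ahmed wins 11–4.
Park vs Yilmaz: Park preferred on 6+4+1+1 = 12 ballots; Park wins 12–3.
Varga–Ahmed: Varga 8–7.
Varga vs Yilmaz: Varga wins 12–3.
Ahmed–Yilmaz: Ahmed 12–3.
Each candidate drops at least one matchup (Park loses to Ahmed; Varga loses to Park; Ahmed loses to Varga; Yilmaz loses to Park); the cycle Park > Varga > Ahmed > Park rules out a Condorcet winner.

none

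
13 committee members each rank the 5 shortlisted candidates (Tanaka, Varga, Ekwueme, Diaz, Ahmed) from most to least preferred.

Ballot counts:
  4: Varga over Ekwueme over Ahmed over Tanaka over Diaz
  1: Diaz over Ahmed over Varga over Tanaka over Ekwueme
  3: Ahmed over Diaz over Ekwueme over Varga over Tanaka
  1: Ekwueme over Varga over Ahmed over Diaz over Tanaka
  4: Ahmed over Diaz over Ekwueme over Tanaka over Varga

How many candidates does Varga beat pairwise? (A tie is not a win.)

Varga against each rival (13 committee members):
Varga vs Tanaka: Varga wins 9–4.
Varga vs Ekwueme: Ekwueme, 8–5.
Varga vs Diaz: Diaz wins 8–5.
Varga vs Ahmed: Varga is ranked higher on 4+1 = 5 ballots, Ahmed on 8. Ahmed wins 8–5.
Varga beats Tanaka; loses to Ekwueme, Diaz, Ahmed — 1 pairwise win.

1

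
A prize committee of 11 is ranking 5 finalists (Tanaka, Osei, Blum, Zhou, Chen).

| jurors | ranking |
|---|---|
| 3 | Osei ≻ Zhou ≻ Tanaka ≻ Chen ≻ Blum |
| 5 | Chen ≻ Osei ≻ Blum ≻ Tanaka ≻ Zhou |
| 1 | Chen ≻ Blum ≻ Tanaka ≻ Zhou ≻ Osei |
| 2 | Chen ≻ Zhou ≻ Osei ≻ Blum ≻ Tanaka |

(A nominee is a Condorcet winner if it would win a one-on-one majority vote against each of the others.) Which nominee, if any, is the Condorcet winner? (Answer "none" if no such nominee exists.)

Chen

Head-to-head results (11 jurors):
Tanaka vs Osei: Osei wins 10–1.
Tanaka vs Blum: Blum, 8–3.
Tanaka–Zhou: Tanaka 6–5.
Tanaka vs Chen: Chen, 8–3.
Osei vs Blum: Osei wins 10–1.
Osei vs Zhou: Osei, 8–3.
Osei vs Chen: Chen wins 8–3.
Blum vs Zhou: Blum, 6–5.
Blum vs Chen: Chen wins 11–0.
Zhou vs Chen: Chen, 8–3.
Chen wins every pairwise contest, so Chen is the Condorcet winner.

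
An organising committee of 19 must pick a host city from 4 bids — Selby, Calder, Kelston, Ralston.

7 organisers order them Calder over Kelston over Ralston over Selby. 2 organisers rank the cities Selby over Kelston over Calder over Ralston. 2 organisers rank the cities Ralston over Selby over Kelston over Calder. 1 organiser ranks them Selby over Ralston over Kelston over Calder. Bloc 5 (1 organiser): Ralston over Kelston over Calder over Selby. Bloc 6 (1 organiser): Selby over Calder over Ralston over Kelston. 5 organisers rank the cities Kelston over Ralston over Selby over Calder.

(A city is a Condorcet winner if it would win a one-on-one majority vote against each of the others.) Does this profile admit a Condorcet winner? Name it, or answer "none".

Kelston

Head-to-head results (19 organisers):
Selby vs Calder: Selby is ranked higher on 2+2+1+1+5 = 11 ballots, Calder on 8. Selby wins 11–8.
Selby vs Kelston: 2+2+1+1 = 6 for Selby, 13 for Kelston — Kelston by 13–6.
Selby vs Ralston: Selby is ranked higher on 2+1+1 = 4 ballots, Ralston on 15. Ralston wins 15–4.
Calder vs Kelston: 7+1 = 8 for Calder, 11 for Kelston — Kelston by 11–8.
Calder vs Ralston: 10 to 9, Calder.
Kelston vs Ralston: 14 to 5, Kelston.
Only Kelston has no losses; Kelston is the Condorcet winner.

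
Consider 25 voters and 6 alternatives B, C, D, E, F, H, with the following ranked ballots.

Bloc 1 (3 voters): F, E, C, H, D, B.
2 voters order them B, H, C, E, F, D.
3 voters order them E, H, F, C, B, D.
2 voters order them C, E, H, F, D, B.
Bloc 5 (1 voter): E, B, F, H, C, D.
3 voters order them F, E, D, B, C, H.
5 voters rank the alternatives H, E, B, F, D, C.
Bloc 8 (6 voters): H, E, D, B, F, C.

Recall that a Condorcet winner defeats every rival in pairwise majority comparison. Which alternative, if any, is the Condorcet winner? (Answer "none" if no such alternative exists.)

H

Pairwise majorities:
B vs C: B is ranked higher on 2+1+3+5+6 = 17 ballots, C on 8. B wins 17–8.
B–D: D 14–11.
B vs E: B preferred on 2 ballots; E wins 23–2.
B vs F: B, 14–11.
B vs H: 2+1+3 = 6 for B, 19 for H — H by 19–6.
C vs D: 3+2+3+2+1 = 11 for C, 14 for D — D by 14–11.
C vs E: C preferred on 2+2 = 4 ballots; E wins 21–4.
C vs F: 2+2 = 4 for C, 21 for F — F by 21–4.
C vs H: 3+2+3 = 8 for C, 17 for H — H by 17–8.
D vs E: D is ranked higher on 0 ballots, E on 25. E wins 25–0.
D vs F: 6 to 19, F.
D–H: H 22–3.
E vs F: E, 19–6.
E vs H: E is ranked higher on 3+3+2+1+3 = 12 ballots, H on 13. H wins 13–12.
F vs H: H, 18–7.
Only H has no losses; H is the Condorcet winner.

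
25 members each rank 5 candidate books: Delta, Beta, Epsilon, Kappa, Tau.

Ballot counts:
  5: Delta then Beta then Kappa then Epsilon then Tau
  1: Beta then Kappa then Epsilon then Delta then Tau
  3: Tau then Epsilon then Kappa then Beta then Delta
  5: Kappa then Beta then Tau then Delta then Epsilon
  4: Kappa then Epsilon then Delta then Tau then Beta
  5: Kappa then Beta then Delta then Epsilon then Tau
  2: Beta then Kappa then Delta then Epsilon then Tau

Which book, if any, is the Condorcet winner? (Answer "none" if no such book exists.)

Kappa

Check each pair by majority over 25 ballots:
Delta vs Beta: Delta preferred on 5+4 = 9 ballots; Beta wins 16–9.
Delta vs Epsilon: 17 to 8, Delta.
Delta vs Kappa: 5 to 20, Kappa.
Delta vs Tau: 17 to 8, Delta.
Beta vs Epsilon: Beta preferred on 5+1+5+5+2 = 18 ballots; Beta wins 18–7.
Beta vs Kappa: 8 to 17, Kappa.
Beta vs Tau: 5+1+5+5+2 = 18 for Beta, 7 for Tau — Beta by 18–7.
Epsilon vs Kappa: 3 for Epsilon, 22 for Kappa — Kappa by 22–3.
Epsilon vs Tau: Epsilon preferred on 5+1+4+5+2 = 17 ballots; Epsilon wins 17–8.
Kappa vs Tau: 5+1+5+4+5+2 = 22 for Kappa, 3 for Tau — Kappa by 22–3.
Kappa wins every pairwise contest, so Kappa is the Condorcet winner.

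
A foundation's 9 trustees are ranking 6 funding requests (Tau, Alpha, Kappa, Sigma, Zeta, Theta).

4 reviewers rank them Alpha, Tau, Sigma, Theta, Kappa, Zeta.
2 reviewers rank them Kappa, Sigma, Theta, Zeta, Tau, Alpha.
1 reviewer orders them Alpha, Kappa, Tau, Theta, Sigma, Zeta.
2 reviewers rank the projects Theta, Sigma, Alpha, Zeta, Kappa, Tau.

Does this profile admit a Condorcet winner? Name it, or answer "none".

Head-to-head results (9 reviewers):
Tau vs Alpha: Tau preferred on 2 ballots; Alpha wins 7–2.
Tau vs Kappa: Tau preferred on 4 ballots; Kappa wins 5–4.
Tau vs Sigma: Tau preferred on 4+1 = 5 ballots; Tau wins 5–4.
Tau vs Zeta: Tau wins 5–4.
Tau vs Theta: Tau, 5–4.
Alpha vs Kappa: 7 to 2, Alpha.
Alpha vs Sigma: 4+1 = 5 for Alpha, 4 for Sigma — Alpha by 5–4.
Alpha vs Zeta: Alpha preferred on 4+1+2 = 7 ballots; Alpha wins 7–2.
Alpha vs Theta: 4+1 = 5 for Alpha, 4 for Theta — Alpha by 5–4.
Kappa vs Sigma: Sigma, 6–3.
Kappa vs Zeta: Kappa wins 7–2.
Kappa vs Theta: 2+1 = 3 for Kappa, 6 for Theta — Theta by 6–3.
Sigma vs Zeta: Sigma is ranked higher on 4+2+1+2 = 9 ballots, Zeta on 0. Sigma wins 9–0.
Sigma vs Theta: 4+2 = 6 for Sigma, 3 for Theta — Sigma by 6–3.
Zeta vs Theta: Theta, 9–0.
Alpha beats each of Tau, Kappa, Sigma, Zeta, Theta — Alpha is the Condorcet winner.

Alpha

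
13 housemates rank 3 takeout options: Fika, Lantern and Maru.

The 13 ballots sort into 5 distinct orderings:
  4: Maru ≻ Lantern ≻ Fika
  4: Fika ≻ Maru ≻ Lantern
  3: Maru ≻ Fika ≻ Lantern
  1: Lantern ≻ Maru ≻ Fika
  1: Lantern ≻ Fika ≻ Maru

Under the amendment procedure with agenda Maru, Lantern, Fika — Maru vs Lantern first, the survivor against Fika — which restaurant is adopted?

Maru

Round 1: Maru vs Lantern — 11–2, Maru advances.
Round 2: Maru vs Fika — 8–5, Maru advances.
The agenda winner is Maru.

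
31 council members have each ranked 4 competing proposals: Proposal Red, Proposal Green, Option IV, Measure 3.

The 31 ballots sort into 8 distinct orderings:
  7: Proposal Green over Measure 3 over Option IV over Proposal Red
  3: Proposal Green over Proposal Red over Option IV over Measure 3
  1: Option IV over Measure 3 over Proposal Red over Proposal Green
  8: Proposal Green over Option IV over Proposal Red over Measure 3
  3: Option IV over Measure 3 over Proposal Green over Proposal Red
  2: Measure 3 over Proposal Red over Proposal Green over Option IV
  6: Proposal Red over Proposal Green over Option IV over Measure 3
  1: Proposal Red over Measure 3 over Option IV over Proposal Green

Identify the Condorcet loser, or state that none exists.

Head-to-head results (31 council members):
Proposal Red vs Proposal Green: 1+2+6+1 = 10 for Proposal Red, 21 for Proposal Green — Proposal Green by 21–10.
Proposal Red vs Option IV: Option IV wins 19–12.
Proposal Red–Measure 3: Proposal Red 18–13.
Proposal Green vs Option IV: Proposal Green wins 26–5.
Proposal Green vs Measure 3: Proposal Green preferred on 7+3+8+6 = 24 ballots; Proposal Green wins 24–7.
Option IV vs Measure 3: 21 to 10, Option IV.
Measure 3 is beaten in every head-to-head and is the Condorcet loser.

Measure 3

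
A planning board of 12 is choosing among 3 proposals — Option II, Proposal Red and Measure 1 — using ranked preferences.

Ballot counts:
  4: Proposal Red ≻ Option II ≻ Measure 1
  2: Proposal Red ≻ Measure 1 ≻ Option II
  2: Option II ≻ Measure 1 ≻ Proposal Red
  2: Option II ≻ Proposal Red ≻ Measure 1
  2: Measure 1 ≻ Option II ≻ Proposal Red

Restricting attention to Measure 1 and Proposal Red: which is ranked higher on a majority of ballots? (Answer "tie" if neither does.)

Ballots ranking Measure 1 above Proposal Red: 2 + 2 = 4.
Ballots ranking Proposal Red above Measure 1: 12 − 4 = 8.
Proposal Red wins the head-to-head 8–4.

Proposal Red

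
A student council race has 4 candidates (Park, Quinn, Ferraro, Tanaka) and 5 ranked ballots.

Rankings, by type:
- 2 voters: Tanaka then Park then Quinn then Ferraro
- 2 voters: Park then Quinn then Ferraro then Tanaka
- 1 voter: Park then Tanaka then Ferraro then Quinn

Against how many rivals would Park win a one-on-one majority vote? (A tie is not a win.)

Park against each rival (5 voters):
Park vs Quinn: Park, 5–0.
Park vs Ferraro: 5 to 0, Park.
Park vs Tanaka: Park wins 3–2.
Park beats Quinn, Ferraro, Tanaka — 3 pairwise wins.

3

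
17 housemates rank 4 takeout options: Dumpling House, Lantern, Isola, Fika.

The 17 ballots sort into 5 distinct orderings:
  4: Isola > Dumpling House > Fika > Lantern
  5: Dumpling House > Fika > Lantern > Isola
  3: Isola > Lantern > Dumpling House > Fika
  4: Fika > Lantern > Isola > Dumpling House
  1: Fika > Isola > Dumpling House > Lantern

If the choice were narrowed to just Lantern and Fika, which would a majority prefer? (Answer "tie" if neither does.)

Fika

Ballots ranking Lantern above Fika: 3.
Ballots ranking Fika above Lantern: 17 − 3 = 14.
Fika wins the head-to-head 14–3.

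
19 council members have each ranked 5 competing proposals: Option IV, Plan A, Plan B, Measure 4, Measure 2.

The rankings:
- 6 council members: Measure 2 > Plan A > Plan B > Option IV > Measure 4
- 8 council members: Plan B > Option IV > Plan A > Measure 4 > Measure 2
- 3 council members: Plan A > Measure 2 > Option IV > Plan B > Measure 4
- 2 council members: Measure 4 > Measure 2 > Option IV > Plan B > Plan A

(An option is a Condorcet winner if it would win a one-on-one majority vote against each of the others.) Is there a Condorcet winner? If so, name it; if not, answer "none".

Pairwise majorities:
Option IV vs Plan A: 8+2 = 10 for Option IV, 9 for Plan A — Option IV by 10–9.
Option IV–Plan B: Plan B 14–5.
Option IV vs Measure 4: Option IV preferred on 6+8+3 = 17 ballots; Option IV wins 17–2.
Option IV vs Measure 2: Option IV is ranked higher on 8 ballots, Measure 2 on 11. Measure 2 wins 11–8.
Plan A vs Plan B: Plan B, 10–9.
Plan A vs Measure 4: 6+8+3 = 17 for Plan A, 2 for Measure 4 — Plan A by 17–2.
Plan A vs Measure 2: Plan A, 11–8.
Plan B vs Measure 4: Plan B wins 17–2.
Plan B vs Measure 2: 8 to 11, Measure 2.
Measure 4 vs Measure 2: Measure 4 wins 10–9.
Each option drops at least one matchup (Option IV loses to Plan B; Plan A loses to Option IV; Plan B loses to Measure 2; Measure 4 loses to Option IV; Measure 2 loses to Plan A); the cycle Option IV → Plan A → Measure 2 → Option IV rules out a Condorcet winner.

none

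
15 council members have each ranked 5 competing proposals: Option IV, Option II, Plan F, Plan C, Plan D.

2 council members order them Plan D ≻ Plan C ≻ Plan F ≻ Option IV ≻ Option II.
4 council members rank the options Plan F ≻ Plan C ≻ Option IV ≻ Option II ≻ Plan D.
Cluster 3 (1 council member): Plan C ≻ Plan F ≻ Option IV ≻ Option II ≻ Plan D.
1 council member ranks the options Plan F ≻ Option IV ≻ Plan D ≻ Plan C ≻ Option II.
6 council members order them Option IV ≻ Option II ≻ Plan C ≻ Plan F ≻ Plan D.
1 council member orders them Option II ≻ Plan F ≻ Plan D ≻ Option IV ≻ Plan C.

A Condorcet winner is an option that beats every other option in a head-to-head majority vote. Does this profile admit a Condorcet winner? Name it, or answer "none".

Head-to-head results (15 council members):
Option IV vs Option II: Option IV wins 14–1.
Option IV vs Plan F: Option IV preferred on 6 ballots; Plan F wins 9–6.
Option IV vs Plan C: 1+6+1 = 8 for Option IV, 7 for Plan C — Option IV by 8–7.
Option IV vs Plan D: Option IV, 12–3.
Option II vs Plan F: Plan F wins 8–7.
Option II vs Plan C: 7 to 8, Plan C.
Option II vs Plan D: 4+1+6+1 = 12 for Option II, 3 for Plan D — Option II by 12–3.
Plan F vs Plan C: Plan C wins 9–6.
Plan F vs Plan D: Plan F, 13–2.
Plan C–Plan D: Plan C 11–4.
No option is unbeaten: Option IV loses to Plan F; Option II loses to Option IV; Plan F loses to Plan C; Plan C loses to Option IV; Plan D loses to Option IV. In particular Option IV beats Plan C beats Plan F beats Option IV is a majority cycle — no Condorcet winner exists.

none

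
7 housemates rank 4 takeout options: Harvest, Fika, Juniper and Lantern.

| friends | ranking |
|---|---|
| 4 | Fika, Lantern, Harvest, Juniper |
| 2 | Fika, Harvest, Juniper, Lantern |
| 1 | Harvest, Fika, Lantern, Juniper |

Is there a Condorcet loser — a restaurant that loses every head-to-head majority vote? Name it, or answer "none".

Head-to-head results (7 friends):
Harvest vs Fika: Harvest is ranked higher on 1 ballot, Fika on 6. Fika wins 6–1.
Harvest vs Juniper: Harvest, 7–0.
Harvest vs Lantern: Harvest preferred on 2+1 = 3 ballots; Lantern wins 4–3.
Fika vs Juniper: Fika, 7–0.
Fika–Lantern: Fika 7–0.
Juniper vs Lantern: Juniper preferred on 2 ballots; Lantern wins 5–2.
Juniper is beaten in every head-to-head and is the Condorcet loser.

Juniper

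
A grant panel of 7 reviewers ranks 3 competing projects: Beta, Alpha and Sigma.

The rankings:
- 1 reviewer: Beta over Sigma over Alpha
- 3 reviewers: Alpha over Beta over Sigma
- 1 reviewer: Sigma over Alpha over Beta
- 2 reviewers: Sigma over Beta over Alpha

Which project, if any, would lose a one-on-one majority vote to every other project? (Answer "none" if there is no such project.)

Head-to-head results (7 reviewers):
Beta vs Alpha: 1+2 = 3 for Beta, 4 for Alpha — Alpha by 4–3.
Beta–Sigma: Beta 4–3.
Alpha vs Sigma: Sigma wins 4–3.
Each project has at least one pairwise win (Beta beats Sigma; Alpha beats Beta; Sigma beats Alpha) — no Condorcet loser.

none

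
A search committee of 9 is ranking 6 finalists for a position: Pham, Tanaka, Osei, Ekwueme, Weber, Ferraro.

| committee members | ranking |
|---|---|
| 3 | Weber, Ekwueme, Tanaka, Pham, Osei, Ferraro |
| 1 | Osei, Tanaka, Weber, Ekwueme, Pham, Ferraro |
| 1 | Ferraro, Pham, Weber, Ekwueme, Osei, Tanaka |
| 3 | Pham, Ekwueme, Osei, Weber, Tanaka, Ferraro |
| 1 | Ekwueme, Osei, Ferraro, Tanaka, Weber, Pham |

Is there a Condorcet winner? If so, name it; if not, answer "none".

none

Pairwise majorities:
Pham vs Tanaka: Tanaka wins 5–4.
Pham–Osei: Pham 7–2.
Pham vs Ekwueme: Ekwueme, 5–4.
Pham–Weber: Weber 5–4.
Pham vs Ferraro: Pham, 7–2.
Tanaka vs Osei: Osei, 6–3.
Tanaka–Ekwueme: Ekwueme 8–1.
Tanaka vs Weber: Weber wins 7–2.
Tanaka–Ferraro: Tanaka 7–2.
Osei vs Ekwueme: Ekwueme, 8–1.
Osei–Weber: Osei 5–4.
Osei–Ferraro: Osei 8–1.
Ekwueme vs Weber: Weber wins 5–4.
Ekwueme vs Ferraro: Ekwueme, 8–1.
Weber vs Ferraro: Weber wins 7–2.
No candidate is unbeaten: Pham loses to Tanaka; Tanaka loses to Osei; Osei loses to Pham; Ekwueme loses to Weber; Weber loses to Osei; Ferraro loses to Pham. In particular Pham → Osei → Tanaka → Pham is a majority cycle — no Condorcet winner exists.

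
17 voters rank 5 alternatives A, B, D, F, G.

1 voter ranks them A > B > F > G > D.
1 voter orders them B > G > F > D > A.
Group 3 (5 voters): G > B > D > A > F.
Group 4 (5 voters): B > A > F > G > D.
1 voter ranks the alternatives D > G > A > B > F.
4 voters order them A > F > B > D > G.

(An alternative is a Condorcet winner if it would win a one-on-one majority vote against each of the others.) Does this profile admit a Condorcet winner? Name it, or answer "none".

B

Check each pair by majority over 17 ballots:
A vs B: B wins 11–6.
A–D: A 10–7.
A–F: A 16–1.
A vs G: A, 10–7.
B–D: B 16–1.
B–F: B 13–4.
B vs G: B wins 11–6.
D vs F: F wins 11–6.
D vs G: G, 12–5.
F vs G: F wins 10–7.
B beats each of A, D, F, G — B is the Condorcet winner.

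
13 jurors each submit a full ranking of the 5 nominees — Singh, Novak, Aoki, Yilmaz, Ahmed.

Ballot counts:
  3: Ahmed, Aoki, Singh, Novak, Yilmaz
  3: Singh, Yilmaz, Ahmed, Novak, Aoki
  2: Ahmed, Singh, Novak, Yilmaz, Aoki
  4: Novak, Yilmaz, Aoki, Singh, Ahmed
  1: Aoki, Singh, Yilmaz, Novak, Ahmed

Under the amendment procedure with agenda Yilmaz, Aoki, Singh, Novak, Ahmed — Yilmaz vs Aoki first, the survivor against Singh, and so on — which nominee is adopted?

Round 1: Yilmaz vs Aoki — 9–4, Yilmaz advances.
Round 2: Yilmaz vs Singh — 4–9, Singh advances.
Round 3: Singh vs Novak — 9–4, Singh advances.
Round 4: Singh vs Ahmed — 8–5, Singh advances.
Singh survives the agenda.

Singh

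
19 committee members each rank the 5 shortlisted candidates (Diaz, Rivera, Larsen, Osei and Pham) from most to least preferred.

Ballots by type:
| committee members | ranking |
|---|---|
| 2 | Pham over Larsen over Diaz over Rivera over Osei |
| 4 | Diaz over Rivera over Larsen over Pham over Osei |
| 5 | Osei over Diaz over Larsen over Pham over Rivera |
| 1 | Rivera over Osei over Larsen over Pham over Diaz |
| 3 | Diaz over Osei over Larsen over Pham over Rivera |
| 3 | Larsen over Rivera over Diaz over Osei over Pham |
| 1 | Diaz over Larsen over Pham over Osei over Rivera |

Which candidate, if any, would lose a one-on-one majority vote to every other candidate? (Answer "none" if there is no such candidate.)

none

Pairwise majorities:
Diaz vs Rivera: Diaz preferred on 2+4+5+3+1 = 15 ballots; Diaz wins 15–4.
Diaz vs Larsen: Diaz wins 13–6.
Diaz–Osei: Diaz 13–6.
Diaz vs Pham: Diaz is ranked higher on 4+5+3+3+1 = 16 ballots, Pham on 3. Diaz wins 16–3.
Rivera vs Larsen: Larsen wins 14–5.
Rivera–Osei: Rivera 10–9.
Rivera vs Pham: Pham wins 11–8.
Larsen vs Osei: Larsen, 10–9.
Larsen vs Pham: 17 to 2, Larsen.
Osei–Pham: Osei 12–7.
Each candidate has at least one pairwise win (Diaz beats Rivera; Rivera beats Osei; Larsen beats Rivera; Osei beats Pham; Pham beats Rivera) — no Condorcet loser.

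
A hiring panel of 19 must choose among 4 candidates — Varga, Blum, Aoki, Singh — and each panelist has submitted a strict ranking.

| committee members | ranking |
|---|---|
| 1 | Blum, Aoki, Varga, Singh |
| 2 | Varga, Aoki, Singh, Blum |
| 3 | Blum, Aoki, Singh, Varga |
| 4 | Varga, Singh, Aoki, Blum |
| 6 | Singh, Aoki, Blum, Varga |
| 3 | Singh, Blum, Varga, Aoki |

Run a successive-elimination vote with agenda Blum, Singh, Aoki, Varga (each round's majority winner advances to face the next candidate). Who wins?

Round 1: Blum vs Singh — 4–15, Singh advances.
Round 2: Singh vs Aoki — 13–6, Singh advances.
Round 3: Singh vs Varga — 12–7, Singh advances.
The agenda winner is Singh.

Singh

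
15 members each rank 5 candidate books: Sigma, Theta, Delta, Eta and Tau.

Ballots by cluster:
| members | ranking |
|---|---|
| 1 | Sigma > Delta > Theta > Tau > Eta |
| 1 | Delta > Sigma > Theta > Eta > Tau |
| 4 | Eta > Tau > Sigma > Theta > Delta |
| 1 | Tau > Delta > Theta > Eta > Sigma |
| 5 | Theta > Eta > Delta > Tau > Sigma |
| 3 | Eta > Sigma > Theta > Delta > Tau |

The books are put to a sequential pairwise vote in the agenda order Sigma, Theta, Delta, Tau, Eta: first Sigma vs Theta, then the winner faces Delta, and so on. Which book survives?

Round 1: Sigma vs Theta — 9–6, Sigma advances.
Round 2: Sigma vs Delta — 8–7, Sigma advances.
Round 3: Sigma vs Tau — 5–10, Tau advances.
Round 4: Tau vs Eta — 2–13, Eta advances.
Eta survives the agenda.

Eta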